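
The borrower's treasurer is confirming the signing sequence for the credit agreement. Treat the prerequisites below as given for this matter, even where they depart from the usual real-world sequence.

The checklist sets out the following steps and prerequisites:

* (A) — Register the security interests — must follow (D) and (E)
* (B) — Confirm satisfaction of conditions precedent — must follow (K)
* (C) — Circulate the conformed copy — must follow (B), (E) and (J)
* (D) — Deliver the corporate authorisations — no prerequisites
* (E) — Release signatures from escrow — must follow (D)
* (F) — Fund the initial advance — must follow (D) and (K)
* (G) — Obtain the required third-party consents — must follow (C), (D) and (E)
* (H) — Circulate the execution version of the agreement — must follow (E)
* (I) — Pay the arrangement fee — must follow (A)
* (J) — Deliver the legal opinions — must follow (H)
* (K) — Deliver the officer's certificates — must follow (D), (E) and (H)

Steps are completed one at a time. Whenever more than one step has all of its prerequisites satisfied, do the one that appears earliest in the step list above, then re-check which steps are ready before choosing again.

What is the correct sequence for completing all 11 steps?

(D) is the only step with nothing outstanding, so it goes first.
That leaves (E) as the only ready step → (E).
Now (A) and (H) have their prerequisites met. (A) is listed earlier, so (A) next.
Ready: (H) and (I). (H) is listed earlier → (H).
(I), (J) and (K) are all available; (I) is listed earlier → (I).
(J) and (K) are both available; (J) is listed earlier → (J).
That leaves (K) as the only ready step → (K).
Now (B) and (F) have their prerequisites met. (B) is listed earlier, so (B) next.
(C) now also ready, so the ready set is {(C), (F)}; (C) is listed earlier → (C).
(F) and (G) are both available; (F) is listed earlier → (F).
That leaves (G) as the only ready step → (G).

(D) → (E) → (A) → (H) → (I) → (J) → (K) → (B) → (C) → (F) → (G)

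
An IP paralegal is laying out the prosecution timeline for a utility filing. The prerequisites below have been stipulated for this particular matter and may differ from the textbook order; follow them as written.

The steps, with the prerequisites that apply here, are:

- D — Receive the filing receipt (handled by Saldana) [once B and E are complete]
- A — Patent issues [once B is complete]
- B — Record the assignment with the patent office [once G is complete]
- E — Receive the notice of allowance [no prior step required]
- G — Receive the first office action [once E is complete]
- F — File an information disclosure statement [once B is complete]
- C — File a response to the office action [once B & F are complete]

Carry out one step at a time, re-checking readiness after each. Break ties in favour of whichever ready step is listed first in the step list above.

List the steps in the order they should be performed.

E, G, B, D, A, F, C

E has no prerequisites → E first.
Next only G has its prerequisites met → G.
B needed G, now all done → B.
Now D, A and F have their prerequisites met. D is listed earlier, so D next.
Ready: A and F. A is listed earlier → A.
F needed B, now all done → F.
C needed B and F, now all done → C.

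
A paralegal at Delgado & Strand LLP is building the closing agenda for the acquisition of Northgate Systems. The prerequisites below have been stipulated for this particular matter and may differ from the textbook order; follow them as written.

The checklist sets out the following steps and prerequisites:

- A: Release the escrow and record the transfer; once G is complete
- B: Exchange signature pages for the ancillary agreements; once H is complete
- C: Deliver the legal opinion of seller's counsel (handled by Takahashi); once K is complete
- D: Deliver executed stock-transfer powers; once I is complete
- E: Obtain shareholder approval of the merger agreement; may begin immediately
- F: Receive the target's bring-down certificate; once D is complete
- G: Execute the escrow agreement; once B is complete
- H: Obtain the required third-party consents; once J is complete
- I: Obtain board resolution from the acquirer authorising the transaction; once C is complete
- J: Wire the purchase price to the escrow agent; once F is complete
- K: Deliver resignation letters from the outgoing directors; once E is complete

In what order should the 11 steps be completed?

Only E has no prerequisites, so it is first.
Next only K has its prerequisites met → K.
Next only C has its prerequisites met → C.
I is the only step now ready → I.
Next only D has its prerequisites met → D.
F needed D, now all done → F.
Next only J has its prerequisites met → J.
Next only H has its prerequisites met → H.
B is the only step now ready → B.
G needed B, now all done → G.
A needed G, now all done → A.

E, K, C, I, D, F, J, H, B, G, A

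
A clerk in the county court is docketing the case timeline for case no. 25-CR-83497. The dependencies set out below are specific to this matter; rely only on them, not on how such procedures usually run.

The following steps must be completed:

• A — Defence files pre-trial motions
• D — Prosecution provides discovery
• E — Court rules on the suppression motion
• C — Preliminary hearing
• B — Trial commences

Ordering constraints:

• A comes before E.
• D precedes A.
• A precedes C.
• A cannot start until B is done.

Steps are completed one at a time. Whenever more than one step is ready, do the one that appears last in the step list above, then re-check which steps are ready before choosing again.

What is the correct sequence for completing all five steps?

B, D, A, C, E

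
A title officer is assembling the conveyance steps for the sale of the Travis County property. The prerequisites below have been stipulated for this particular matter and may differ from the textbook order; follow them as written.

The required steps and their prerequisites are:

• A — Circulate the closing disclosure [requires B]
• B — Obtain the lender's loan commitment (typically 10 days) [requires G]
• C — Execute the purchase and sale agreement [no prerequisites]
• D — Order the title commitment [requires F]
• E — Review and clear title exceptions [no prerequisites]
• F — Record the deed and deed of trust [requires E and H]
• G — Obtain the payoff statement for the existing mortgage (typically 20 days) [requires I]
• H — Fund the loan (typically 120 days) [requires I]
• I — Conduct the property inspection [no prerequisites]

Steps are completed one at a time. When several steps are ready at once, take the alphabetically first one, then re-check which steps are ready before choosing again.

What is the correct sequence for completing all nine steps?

C → E → I → G → B → A → H → F → D

Nothing is required for C, E and I. C has the earlier label → C first.
Now E and I have their prerequisites met. E has the earlier label, so E next.
Next only I has its prerequisites met → I.
Now G and H have their prerequisites met. G has the earlier label, so G next.
B and H are both available; B has the earlier label → B.
Ready: A and H. A has the earlier label → A.
Next only H has its prerequisites met → H.
F needed E and H, now all done → F.
That leaves D as the only ready step → D.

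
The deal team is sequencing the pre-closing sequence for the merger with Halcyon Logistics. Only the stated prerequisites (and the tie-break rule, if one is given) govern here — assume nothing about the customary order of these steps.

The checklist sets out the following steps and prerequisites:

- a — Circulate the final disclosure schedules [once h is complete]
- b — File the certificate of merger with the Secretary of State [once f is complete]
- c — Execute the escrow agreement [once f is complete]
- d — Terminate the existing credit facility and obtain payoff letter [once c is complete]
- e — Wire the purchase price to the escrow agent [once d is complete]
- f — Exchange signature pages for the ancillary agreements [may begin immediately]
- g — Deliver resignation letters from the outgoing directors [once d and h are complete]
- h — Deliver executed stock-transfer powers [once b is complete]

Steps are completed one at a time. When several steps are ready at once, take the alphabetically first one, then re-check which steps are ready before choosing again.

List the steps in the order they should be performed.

Only f has no prerequisites, so it is first.
Now b and c have their prerequisites met. b has the earlier label, so b next.
h now also ready, so the ready set is {c, h}; c has the earlier label → c.
Ready: d and h. d has the earlier label → d.
Ready: e and h. e has the earlier label → e.
h needed b, now all done → h.
a and g are both available; a has the earlier label → a.
g needed d and h, now all done → g.

f b c d e h a g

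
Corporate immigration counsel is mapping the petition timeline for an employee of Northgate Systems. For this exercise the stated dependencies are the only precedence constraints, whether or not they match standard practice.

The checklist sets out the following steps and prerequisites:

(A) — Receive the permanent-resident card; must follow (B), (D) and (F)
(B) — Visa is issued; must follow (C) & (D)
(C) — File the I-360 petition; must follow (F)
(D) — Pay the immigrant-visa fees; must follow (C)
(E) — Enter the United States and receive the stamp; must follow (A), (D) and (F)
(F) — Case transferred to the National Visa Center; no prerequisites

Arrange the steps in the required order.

(F), (C), (D), (B), (A), (E)

(F) has no prerequisites → (F) first.
(C) is the only step now ready → (C).
(D) needed (C), now all done → (D).
Next only (B) has its prerequisites met → (B).
(A) is the only step now ready → (A).
(E) is the only step now ready → (E).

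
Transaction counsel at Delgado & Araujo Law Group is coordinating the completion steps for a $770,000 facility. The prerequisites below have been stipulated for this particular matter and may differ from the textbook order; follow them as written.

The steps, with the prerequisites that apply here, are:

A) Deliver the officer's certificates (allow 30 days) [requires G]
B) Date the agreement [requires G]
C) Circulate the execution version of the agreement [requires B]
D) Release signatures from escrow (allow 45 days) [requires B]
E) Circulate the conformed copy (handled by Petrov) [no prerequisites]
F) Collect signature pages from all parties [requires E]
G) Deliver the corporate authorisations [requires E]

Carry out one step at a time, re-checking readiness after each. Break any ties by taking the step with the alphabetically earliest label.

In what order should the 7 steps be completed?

Only E has no prerequisites, so it is first.
Ready: F and G. F has the earlier label → F.
Next only G has its prerequisites met → G.
Ready: A and B. A has the earlier label → A.
B needed G, now all done → B.
Ready: C and D. C has the earlier label → C.
D is the only step now ready → D.

E F G A B C D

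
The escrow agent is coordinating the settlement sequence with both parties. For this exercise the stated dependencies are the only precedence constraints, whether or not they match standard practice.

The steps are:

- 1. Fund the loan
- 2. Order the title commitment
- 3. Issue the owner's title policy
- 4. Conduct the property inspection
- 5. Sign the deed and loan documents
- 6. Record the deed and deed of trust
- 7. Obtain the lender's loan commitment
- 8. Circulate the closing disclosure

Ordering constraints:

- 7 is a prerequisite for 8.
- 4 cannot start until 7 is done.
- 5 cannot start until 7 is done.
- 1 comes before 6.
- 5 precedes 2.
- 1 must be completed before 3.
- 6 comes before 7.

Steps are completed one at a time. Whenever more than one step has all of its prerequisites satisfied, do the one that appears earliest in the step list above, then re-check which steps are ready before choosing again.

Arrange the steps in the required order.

1 is the only step with nothing outstanding, so it goes first.
Ready: 3 and 6. 3 is listed earlier → 3.
6 needed 1, now all done → 6.
7 needed 6, now all done → 7.
4, 5 and 8 are all available; 4 is listed earlier → 4.
5 and 8 are both available; 5 is listed earlier → 5.
2 and 8 are both available; 2 is listed earlier → 2.
That leaves 8 as the only ready step → 8.

1 → 3 → 6 → 7 → 4 → 5 → 2 → 8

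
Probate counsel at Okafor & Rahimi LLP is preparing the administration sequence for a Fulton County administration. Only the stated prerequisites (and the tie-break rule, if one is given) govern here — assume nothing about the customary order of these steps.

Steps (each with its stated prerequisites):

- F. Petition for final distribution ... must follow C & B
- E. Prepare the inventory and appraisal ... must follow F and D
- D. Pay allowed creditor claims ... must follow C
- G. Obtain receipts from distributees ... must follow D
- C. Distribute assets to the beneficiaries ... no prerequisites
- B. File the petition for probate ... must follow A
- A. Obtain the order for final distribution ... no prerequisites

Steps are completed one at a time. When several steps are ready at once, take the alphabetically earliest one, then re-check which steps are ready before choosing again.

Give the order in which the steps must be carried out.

A, B, C, D, F, E, G

Nothing is required for A and C. A has the earlier label → A first.
B now also ready, so the ready set is {B, C}; B has the earlier label → B.
Next only C has its prerequisites met → C.
Now D and F have their prerequisites met. D has the earlier label, so D next.
Now F and G have their prerequisites met. F has the earlier label, so F next.
E now also ready, so the ready set is {E, G}; E has the earlier label → E.
G is the only step now ready → G.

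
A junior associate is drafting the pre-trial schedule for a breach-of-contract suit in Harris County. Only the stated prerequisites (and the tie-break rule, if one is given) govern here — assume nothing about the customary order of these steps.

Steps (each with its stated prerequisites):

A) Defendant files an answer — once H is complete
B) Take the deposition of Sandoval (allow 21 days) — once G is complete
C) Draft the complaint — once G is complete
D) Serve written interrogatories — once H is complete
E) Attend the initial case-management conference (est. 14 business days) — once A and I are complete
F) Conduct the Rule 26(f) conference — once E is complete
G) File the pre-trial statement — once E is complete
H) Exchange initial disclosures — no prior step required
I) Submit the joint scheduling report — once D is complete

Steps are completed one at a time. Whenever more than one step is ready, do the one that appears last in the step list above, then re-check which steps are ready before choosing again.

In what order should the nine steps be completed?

Only H has no prerequisites, so it is first.
Ready: D and A. D is listed later → D.
Now I and A have their prerequisites met. I is listed later, so I next.
A needed H, now all done → A.
That leaves E as the only ready step → E.
Now G and F have their prerequisites met. G is listed later, so G next.
C and B now also ready, so the ready set is {F, C, B}; F is listed later → F.
Now C and B have their prerequisites met. C is listed later, so C next.
B needed G, now all done → B.

H, D, I, A, E, G, F, C, B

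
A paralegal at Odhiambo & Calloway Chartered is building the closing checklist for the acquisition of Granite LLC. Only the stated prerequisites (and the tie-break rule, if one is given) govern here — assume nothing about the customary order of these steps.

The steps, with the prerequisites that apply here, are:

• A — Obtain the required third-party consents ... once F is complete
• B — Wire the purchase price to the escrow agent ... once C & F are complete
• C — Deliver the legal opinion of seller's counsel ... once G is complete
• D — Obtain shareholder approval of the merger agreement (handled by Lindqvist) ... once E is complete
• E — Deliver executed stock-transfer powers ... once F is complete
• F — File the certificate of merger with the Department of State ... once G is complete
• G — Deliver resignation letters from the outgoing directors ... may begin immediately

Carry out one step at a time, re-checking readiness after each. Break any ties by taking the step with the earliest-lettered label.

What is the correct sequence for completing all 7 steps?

G, C, F, A, B, E, D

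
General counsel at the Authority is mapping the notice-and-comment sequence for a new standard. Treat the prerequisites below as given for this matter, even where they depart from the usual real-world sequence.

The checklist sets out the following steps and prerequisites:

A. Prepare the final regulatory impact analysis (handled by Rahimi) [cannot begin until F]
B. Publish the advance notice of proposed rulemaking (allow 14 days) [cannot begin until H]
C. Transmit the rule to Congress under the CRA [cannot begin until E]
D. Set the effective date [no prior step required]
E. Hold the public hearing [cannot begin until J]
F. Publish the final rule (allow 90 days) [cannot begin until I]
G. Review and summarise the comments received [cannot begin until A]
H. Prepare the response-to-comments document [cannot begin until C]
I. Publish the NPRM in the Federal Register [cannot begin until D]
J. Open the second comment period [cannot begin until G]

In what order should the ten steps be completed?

D is the only step with nothing outstanding, so it goes first.
I is the only step now ready → I.
F needed I, now all done → F.
A needed F, now all done → A.
That leaves G as the only ready step → G.
Next only J has its prerequisites met → J.
That leaves E as the only ready step → E.
C is the only step now ready → C.
That leaves H as the only ready step → H.
B needed H, now all done → B.

D, I, F, A, G, J, E, C, H, B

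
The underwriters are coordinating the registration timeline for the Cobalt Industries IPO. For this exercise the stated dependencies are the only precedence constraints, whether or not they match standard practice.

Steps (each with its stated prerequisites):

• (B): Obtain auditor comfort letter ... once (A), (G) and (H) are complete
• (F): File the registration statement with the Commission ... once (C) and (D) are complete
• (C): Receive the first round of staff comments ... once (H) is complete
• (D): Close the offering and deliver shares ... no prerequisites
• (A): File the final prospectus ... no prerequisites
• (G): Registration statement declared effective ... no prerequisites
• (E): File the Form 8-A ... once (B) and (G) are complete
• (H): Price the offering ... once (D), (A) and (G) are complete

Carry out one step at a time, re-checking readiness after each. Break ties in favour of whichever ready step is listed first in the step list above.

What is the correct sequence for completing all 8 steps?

(D), (A), (G), (H), (B), (C), (F), (E)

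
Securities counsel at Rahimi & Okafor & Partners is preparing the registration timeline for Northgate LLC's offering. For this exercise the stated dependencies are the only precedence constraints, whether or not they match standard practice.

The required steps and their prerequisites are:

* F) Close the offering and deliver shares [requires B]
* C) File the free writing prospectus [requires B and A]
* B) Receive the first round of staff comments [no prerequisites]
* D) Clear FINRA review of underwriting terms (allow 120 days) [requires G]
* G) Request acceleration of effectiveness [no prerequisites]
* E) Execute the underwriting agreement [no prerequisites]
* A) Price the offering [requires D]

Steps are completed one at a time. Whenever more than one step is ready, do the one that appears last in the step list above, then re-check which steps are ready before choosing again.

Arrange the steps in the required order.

E, G, D, A, B, C, F

Nothing is required for E, G and B. E is listed later → E first.
G and B are both available; G is listed later → G.
Now D and B have their prerequisites met. D is listed later, so D next.
Ready: A and B. A is listed later → A.
B is the only step now ready → B.
Ready: C and F. C is listed later → C.
Next only F has its prerequisites met → F.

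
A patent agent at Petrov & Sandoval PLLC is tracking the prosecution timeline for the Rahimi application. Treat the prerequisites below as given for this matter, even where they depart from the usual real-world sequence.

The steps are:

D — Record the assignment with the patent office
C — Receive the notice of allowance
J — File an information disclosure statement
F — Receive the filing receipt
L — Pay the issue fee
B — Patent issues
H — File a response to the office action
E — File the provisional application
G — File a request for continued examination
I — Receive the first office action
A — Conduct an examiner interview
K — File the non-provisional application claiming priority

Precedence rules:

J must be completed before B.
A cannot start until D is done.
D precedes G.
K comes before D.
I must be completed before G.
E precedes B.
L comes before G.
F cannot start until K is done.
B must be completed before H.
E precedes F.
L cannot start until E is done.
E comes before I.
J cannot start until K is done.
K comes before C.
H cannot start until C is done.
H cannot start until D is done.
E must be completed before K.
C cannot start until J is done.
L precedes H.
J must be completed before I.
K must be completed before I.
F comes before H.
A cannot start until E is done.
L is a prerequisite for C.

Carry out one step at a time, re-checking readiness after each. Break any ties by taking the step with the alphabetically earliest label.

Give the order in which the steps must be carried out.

E has no prerequisites → E first.
Ready: K and L. K has the earlier label → K.
D, F and J now also ready, so the ready set is {D, F, J, L}; D has the earlier label → D.
Now A, F, J and L have their prerequisites met. A has the earlier label, so A next.
Now F, J and L have their prerequisites met. F has the earlier label, so F next.
J and L are both available; J has the earlier label → J.
B, I and L are all available; B has the earlier label → B.
Now I and L have their prerequisites met. I has the earlier label, so I next.
L needed E, now all done → L.
Ready: C and G. C has the earlier label → C.
H now also ready, so the ready set is {G, H}; G has the earlier label → G.
H is the only step now ready → H.

E K D A F J B I L C G H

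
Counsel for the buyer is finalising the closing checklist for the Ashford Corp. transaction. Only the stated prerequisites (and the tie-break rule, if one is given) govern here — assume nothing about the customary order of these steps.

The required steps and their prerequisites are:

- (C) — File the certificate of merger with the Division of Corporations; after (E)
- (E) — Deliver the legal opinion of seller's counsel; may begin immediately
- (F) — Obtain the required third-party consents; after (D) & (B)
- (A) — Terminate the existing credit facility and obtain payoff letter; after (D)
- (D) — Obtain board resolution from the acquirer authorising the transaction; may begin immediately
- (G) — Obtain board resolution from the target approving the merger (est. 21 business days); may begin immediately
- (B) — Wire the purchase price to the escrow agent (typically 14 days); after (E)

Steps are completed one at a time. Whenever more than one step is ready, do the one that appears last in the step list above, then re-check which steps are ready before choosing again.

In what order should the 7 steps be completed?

(G) (D) (A) (E) (B) (F) (C)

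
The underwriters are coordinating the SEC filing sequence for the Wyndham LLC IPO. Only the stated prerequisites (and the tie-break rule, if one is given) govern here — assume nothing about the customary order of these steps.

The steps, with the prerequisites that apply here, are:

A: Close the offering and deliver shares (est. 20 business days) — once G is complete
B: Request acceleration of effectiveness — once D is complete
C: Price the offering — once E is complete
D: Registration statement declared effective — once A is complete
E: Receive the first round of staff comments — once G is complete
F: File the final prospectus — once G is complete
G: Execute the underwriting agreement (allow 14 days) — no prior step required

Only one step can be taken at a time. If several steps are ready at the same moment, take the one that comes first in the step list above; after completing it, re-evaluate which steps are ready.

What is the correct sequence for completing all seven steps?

G, A, D, B, E, C, F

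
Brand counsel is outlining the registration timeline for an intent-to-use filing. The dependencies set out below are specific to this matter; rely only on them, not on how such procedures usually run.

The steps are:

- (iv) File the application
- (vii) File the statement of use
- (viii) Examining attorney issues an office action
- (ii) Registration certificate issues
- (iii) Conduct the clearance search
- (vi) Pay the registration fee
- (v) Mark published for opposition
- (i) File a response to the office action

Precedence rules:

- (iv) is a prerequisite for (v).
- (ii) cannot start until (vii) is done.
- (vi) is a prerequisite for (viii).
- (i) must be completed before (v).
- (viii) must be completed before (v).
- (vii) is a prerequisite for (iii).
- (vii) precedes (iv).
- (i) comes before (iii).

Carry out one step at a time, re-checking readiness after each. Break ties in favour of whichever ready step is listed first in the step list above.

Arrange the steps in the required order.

(vii), (vi) and (i) have no prerequisites; (vii) is listed earlier, so (vii) is first.
(iv), (ii), (vi) and (i) are all available; (iv) is listed earlier → (iv).
(ii), (vi) and (i) are all available; (ii) is listed earlier → (ii).
Now (vi) and (i) have their prerequisites met. (vi) is listed earlier, so (vi) next.
(viii) now also ready, so the ready set is {(viii), (i)}; (viii) is listed earlier → (viii).
Next only (i) has its prerequisites met → (i).
Now (iii) and (v) have their prerequisites met. (iii) is listed earlier, so (iii) next.
(v) needed (iv), (viii) and (i), now all done → (v).

(vii), (iv), (ii), (vi), (viii), (i), (iii), (v)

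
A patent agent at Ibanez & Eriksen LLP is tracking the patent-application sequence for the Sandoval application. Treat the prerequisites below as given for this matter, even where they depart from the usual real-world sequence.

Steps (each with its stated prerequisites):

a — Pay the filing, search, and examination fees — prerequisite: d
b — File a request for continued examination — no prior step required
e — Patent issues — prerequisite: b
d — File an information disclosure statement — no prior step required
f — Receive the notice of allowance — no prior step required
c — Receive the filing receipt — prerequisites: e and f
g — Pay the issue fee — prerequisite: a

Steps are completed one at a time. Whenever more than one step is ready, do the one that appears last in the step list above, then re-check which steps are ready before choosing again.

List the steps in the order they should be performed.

f, d, b, e, c, a, g

f, d and b have no prerequisites; f is listed later, so f is first.
Now d and b have their prerequisites met. d is listed later, so d next.
b and a are both available; b is listed later → b.
e now also ready, so the ready set is {e, a}; e is listed later → e.
c now also ready, so the ready set is {c, a}; c is listed later → c.
a needed d, now all done → a.
Next only g has its prerequisites met → g.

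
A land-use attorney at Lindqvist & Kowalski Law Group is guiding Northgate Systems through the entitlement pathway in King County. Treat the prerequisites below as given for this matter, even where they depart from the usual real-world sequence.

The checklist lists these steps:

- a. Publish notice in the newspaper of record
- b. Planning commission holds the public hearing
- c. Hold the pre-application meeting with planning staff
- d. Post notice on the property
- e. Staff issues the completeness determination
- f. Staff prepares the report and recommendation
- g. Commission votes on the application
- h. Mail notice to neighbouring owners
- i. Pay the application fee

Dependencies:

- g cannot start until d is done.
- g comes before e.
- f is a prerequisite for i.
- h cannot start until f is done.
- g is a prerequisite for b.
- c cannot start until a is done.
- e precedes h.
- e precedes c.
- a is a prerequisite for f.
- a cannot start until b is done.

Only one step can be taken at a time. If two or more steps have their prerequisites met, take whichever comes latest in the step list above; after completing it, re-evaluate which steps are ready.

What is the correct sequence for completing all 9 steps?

d g e b a f i h c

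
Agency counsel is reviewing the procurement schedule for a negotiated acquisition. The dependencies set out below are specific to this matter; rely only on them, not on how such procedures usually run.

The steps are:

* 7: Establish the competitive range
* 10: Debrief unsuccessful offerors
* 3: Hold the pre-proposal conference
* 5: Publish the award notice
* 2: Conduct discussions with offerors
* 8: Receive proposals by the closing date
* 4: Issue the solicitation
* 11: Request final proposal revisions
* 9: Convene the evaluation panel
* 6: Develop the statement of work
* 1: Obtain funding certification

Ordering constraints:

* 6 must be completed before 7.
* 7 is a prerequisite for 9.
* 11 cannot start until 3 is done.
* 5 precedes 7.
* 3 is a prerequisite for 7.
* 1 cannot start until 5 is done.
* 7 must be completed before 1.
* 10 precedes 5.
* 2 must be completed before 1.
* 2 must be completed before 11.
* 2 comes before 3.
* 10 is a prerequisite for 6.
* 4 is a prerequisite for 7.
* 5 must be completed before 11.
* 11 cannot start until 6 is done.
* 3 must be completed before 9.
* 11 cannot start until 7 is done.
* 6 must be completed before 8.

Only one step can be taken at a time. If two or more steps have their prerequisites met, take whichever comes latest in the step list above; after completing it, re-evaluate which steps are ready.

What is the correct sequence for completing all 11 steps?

Nothing is required for 4, 2 and 10. 4 is listed later → 4 first.
Now 2 and 10 have their prerequisites met. 2 is listed later, so 2 next.
3 now also ready, so the ready set is {3, 10}; 3 is listed later → 3.
10 is the only step now ready → 10.
6 and 5 are both available; 6 is listed later → 6.
8 now also ready, so the ready set is {8, 5}; 8 is listed later → 8.
5 is the only step now ready → 5.
That leaves 7 as the only ready step → 7.
1, 9 and 11 are all available; 1 is listed later → 1.
9 and 11 are both available; 9 is listed later → 9.
11 needed 6, 2, 5, 3 and 7, now all done → 11.

4, 2, 3, 10, 6, 8, 5, 7, 1, 9, 11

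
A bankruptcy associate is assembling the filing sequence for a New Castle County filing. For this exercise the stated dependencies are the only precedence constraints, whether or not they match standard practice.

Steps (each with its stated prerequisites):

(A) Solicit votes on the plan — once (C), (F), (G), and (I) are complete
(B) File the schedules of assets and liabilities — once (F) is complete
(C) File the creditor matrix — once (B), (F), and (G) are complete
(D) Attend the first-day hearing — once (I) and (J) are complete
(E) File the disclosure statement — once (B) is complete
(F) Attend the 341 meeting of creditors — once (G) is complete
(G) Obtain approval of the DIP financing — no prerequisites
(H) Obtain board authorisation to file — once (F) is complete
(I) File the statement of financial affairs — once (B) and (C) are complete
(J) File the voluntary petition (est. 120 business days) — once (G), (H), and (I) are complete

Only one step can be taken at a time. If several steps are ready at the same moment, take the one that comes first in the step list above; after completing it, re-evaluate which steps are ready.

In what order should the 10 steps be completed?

(G), (F), (B), (C), (E), (H), (I), (A), (J), (D)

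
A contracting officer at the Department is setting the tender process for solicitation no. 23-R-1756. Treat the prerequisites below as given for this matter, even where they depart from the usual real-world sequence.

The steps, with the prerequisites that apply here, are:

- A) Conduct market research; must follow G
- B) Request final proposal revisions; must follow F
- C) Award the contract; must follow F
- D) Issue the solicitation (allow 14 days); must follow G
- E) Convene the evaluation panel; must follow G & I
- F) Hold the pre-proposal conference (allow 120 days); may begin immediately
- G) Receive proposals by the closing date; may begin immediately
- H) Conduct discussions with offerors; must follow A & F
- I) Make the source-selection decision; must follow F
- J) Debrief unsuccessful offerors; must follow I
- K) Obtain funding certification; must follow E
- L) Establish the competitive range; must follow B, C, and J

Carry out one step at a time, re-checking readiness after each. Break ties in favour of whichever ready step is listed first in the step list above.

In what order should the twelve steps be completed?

F B C G A D H I E J K L

F and G have no prerequisites; F is listed earlier, so F is first.
B, C and I now also ready, so the ready set is {B, C, G, I}; B is listed earlier → B.
Now C, G and I have their prerequisites met. C is listed earlier, so C next.
Now G and I have their prerequisites met. G is listed earlier, so G next.
Now A, D and I have their prerequisites met. A is listed earlier, so A next.
H now also ready, so the ready set is {D, H, I}; D is listed earlier → D.
Now H and I have their prerequisites met. H is listed earlier, so H next.
Next only I has its prerequisites met → I.
Ready: E and J. E is listed earlier → E.
K now also ready, so the ready set is {J, K}; J is listed earlier → J.
L now also ready, so the ready set is {K, L}; K is listed earlier → K.
L is the only step now ready → L.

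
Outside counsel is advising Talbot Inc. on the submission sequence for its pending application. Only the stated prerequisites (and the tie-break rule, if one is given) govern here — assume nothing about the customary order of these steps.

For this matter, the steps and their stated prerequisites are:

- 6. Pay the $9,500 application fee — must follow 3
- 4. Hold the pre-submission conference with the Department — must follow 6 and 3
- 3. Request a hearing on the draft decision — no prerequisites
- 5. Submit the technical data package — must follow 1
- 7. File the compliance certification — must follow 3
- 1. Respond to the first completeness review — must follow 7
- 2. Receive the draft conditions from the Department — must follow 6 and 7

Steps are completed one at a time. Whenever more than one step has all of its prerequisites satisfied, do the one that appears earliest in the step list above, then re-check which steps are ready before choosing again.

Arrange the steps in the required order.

3, 6, 4, 7, 1, 5, 2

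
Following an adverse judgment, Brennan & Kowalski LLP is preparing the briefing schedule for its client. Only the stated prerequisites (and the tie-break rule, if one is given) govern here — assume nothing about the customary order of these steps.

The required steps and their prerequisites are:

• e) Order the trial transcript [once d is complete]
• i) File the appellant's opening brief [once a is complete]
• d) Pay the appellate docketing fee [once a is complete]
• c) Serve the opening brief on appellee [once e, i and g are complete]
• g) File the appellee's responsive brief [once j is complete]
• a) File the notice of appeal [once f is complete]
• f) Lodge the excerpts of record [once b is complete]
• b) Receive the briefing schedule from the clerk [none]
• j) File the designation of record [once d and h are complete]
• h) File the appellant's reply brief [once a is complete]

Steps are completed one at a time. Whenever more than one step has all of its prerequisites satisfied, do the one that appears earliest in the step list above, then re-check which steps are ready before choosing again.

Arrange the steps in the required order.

b → f → a → i → d → e → h → j → g → c

Only b has no prerequisites, so it is first.
That leaves f as the only ready step → f.
a needed f, now all done → a.
Now i, d and h have their prerequisites met. i is listed earlier, so i next.
d and h are both available; d is listed earlier → d.
e now also ready, so the ready set is {e, h}; e is listed earlier → e.
h needed a, now all done → h.
Next only j has its prerequisites met → j.
That leaves g as the only ready step → g.
Next only c has its prerequisites met → c.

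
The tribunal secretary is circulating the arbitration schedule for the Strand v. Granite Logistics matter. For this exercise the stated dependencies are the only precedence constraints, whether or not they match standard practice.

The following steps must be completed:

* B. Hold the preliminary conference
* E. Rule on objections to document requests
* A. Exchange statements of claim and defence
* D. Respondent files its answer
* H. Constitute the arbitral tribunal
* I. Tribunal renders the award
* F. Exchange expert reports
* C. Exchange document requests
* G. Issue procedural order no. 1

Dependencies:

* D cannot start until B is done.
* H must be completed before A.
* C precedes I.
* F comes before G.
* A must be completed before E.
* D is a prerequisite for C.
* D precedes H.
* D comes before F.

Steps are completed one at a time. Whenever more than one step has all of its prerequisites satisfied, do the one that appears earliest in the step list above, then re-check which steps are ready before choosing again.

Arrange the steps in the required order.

B, D, H, A, E, F, C, I, G

B has no prerequisites → B first.
That leaves D as the only ready step → D.
Ready: H, F and C. H is listed earlier → H.
Now A, F and C have their prerequisites met. A is listed earlier, so A next.
Now E, F and C have their prerequisites met. E is listed earlier, so E next.
F and C are both available; F is listed earlier → F.
Now C and G have their prerequisites met. C is listed earlier, so C next.
I and G are both available; I is listed earlier → I.
G is the only step now ready → G.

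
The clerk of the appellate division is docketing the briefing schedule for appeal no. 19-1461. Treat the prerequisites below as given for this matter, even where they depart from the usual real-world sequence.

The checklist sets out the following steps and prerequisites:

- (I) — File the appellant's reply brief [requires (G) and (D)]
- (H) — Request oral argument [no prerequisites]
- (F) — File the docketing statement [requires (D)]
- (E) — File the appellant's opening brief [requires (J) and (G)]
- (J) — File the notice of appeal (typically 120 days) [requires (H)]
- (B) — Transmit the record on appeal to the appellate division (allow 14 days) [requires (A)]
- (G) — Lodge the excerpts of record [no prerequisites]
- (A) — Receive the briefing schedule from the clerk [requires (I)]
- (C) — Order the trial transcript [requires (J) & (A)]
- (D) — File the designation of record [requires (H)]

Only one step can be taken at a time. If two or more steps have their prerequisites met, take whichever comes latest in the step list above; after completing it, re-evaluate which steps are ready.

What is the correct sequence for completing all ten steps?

(G) (H) (D) (J) (E) (F) (I) (A) (C) (B)

(G) and (H) have no prerequisites; (G) is listed later, so (G) is first.
(H) is the only step now ready → (H).
(D) and (J) are both available; (D) is listed later → (D).
Ready: (J), (F) and (I). (J) is listed later → (J).
Ready: (E), (F) and (I). (E) is listed later → (E).
Ready: (F) and (I). (F) is listed later → (F).
(I) is the only step now ready → (I).
(A) is the only step now ready → (A).
Now (C) and (B) have their prerequisites met. (C) is listed later, so (C) next.
(B) needed (A), now all done → (B).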